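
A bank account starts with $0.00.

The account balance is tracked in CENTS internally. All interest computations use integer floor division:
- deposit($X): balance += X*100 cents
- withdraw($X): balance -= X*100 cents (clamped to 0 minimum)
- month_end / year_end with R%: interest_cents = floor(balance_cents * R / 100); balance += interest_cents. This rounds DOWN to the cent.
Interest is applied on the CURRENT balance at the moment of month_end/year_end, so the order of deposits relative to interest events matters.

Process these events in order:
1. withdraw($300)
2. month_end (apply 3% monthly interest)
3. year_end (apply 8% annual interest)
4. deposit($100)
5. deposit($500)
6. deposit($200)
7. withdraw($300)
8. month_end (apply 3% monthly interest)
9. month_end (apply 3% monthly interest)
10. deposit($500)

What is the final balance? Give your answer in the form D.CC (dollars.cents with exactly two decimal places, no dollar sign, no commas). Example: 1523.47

After 1 (withdraw($300)): balance=$0.00 total_interest=$0.00
After 2 (month_end (apply 3% monthly interest)): balance=$0.00 total_interest=$0.00
After 3 (year_end (apply 8% annual interest)): balance=$0.00 total_interest=$0.00
After 4 (deposit($100)): balance=$100.00 total_interest=$0.00
After 5 (deposit($500)): balance=$600.00 total_interest=$0.00
After 6 (deposit($200)): balance=$800.00 total_interest=$0.00
After 7 (withdraw($300)): balance=$500.00 total_interest=$0.00
After 8 (month_end (apply 3% monthly interest)): balance=$515.00 total_interest=$15.00
After 9 (month_end (apply 3% monthly interest)): balance=$530.45 total_interest=$30.45
After 10 (deposit($500)): balance=$1030.45 total_interest=$30.45

Answer: 1030.45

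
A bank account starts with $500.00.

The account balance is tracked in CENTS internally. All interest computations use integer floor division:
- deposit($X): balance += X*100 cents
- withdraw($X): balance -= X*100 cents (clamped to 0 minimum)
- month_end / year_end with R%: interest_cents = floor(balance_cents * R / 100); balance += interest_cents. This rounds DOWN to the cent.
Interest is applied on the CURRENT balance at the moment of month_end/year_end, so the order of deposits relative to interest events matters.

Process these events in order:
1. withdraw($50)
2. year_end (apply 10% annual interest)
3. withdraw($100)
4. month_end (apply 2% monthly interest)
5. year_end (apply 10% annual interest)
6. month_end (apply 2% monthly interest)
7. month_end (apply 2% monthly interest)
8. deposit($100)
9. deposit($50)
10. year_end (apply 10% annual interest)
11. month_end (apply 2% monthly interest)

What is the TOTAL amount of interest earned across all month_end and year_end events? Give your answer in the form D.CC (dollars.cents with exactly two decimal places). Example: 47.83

Answer: 185.63

Derivation:
After 1 (withdraw($50)): balance=$450.00 total_interest=$0.00
After 2 (year_end (apply 10% annual interest)): balance=$495.00 total_interest=$45.00
After 3 (withdraw($100)): balance=$395.00 total_interest=$45.00
After 4 (month_end (apply 2% monthly interest)): balance=$402.90 total_interest=$52.90
After 5 (year_end (apply 10% annual interest)): balance=$443.19 total_interest=$93.19
After 6 (month_end (apply 2% monthly interest)): balance=$452.05 total_interest=$102.05
After 7 (month_end (apply 2% monthly interest)): balance=$461.09 total_interest=$111.09
After 8 (deposit($100)): balance=$561.09 total_interest=$111.09
After 9 (deposit($50)): balance=$611.09 total_interest=$111.09
After 10 (year_end (apply 10% annual interest)): balance=$672.19 total_interest=$172.19
After 11 (month_end (apply 2% monthly interest)): balance=$685.63 total_interest=$185.63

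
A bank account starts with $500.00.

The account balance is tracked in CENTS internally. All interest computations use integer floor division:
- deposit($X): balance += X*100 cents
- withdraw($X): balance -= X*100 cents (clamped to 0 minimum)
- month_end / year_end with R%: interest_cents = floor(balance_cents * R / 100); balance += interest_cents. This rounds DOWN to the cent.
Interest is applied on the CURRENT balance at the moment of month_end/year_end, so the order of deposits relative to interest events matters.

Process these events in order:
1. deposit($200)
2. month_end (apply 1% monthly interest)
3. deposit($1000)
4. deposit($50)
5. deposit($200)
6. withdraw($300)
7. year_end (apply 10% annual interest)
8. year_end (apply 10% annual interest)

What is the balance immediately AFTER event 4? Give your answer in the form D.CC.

After 1 (deposit($200)): balance=$700.00 total_interest=$0.00
After 2 (month_end (apply 1% monthly interest)): balance=$707.00 total_interest=$7.00
After 3 (deposit($1000)): balance=$1707.00 total_interest=$7.00
After 4 (deposit($50)): balance=$1757.00 total_interest=$7.00

Answer: 1757.00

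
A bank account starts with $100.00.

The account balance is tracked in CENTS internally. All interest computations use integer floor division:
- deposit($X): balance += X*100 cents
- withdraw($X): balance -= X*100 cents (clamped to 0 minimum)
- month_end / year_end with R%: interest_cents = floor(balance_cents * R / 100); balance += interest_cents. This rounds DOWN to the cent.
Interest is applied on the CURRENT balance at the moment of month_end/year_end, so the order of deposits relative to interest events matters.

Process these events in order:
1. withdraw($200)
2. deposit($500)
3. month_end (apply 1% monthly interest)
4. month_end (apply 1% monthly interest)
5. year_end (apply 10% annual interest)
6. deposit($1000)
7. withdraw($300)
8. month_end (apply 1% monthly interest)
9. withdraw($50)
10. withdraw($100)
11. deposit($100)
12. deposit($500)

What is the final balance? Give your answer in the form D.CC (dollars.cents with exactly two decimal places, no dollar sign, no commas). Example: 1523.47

After 1 (withdraw($200)): balance=$0.00 total_interest=$0.00
After 2 (deposit($500)): balance=$500.00 total_interest=$0.00
After 3 (month_end (apply 1% monthly interest)): balance=$505.00 total_interest=$5.00
After 4 (month_end (apply 1% monthly interest)): balance=$510.05 total_interest=$10.05
After 5 (year_end (apply 10% annual interest)): balance=$561.05 total_interest=$61.05
After 6 (deposit($1000)): balance=$1561.05 total_interest=$61.05
After 7 (withdraw($300)): balance=$1261.05 total_interest=$61.05
After 8 (month_end (apply 1% monthly interest)): balance=$1273.66 total_interest=$73.66
After 9 (withdraw($50)): balance=$1223.66 total_interest=$73.66
After 10 (withdraw($100)): balance=$1123.66 total_interest=$73.66
After 11 (deposit($100)): balance=$1223.66 total_interest=$73.66
After 12 (deposit($500)): balance=$1723.66 total_interest=$73.66

Answer: 1723.66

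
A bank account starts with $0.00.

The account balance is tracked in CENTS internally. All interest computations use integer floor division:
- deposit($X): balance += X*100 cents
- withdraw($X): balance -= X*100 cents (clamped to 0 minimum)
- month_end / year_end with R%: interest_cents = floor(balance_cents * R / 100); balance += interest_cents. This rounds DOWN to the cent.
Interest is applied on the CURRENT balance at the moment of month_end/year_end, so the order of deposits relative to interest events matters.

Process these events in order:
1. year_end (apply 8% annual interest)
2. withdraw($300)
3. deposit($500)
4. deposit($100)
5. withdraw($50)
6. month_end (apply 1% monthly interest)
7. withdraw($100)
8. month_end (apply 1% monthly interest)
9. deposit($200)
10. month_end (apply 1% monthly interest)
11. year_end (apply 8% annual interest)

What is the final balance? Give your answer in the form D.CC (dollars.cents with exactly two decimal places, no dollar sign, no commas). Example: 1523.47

Answer: 719.98

Derivation:
After 1 (year_end (apply 8% annual interest)): balance=$0.00 total_interest=$0.00
After 2 (withdraw($300)): balance=$0.00 total_interest=$0.00
After 3 (deposit($500)): balance=$500.00 total_interest=$0.00
After 4 (deposit($100)): balance=$600.00 total_interest=$0.00
After 5 (withdraw($50)): balance=$550.00 total_interest=$0.00
After 6 (month_end (apply 1% monthly interest)): balance=$555.50 total_interest=$5.50
After 7 (withdraw($100)): balance=$455.50 total_interest=$5.50
After 8 (month_end (apply 1% monthly interest)): balance=$460.05 total_interest=$10.05
After 9 (deposit($200)): balance=$660.05 total_interest=$10.05
After 10 (month_end (apply 1% monthly interest)): balance=$666.65 total_interest=$16.65
After 11 (year_end (apply 8% annual interest)): balance=$719.98 total_interest=$69.98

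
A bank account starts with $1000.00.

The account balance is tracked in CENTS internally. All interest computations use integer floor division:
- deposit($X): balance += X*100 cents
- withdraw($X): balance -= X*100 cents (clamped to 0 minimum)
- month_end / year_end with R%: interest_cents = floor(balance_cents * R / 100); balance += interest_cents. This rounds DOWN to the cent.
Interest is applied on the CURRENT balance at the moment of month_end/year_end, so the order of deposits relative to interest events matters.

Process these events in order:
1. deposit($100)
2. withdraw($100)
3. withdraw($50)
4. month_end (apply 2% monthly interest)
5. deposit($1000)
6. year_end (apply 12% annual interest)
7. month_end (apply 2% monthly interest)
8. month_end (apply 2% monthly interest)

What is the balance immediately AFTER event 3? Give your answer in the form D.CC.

After 1 (deposit($100)): balance=$1100.00 total_interest=$0.00
After 2 (withdraw($100)): balance=$1000.00 total_interest=$0.00
After 3 (withdraw($50)): balance=$950.00 total_interest=$0.00

Answer: 950.00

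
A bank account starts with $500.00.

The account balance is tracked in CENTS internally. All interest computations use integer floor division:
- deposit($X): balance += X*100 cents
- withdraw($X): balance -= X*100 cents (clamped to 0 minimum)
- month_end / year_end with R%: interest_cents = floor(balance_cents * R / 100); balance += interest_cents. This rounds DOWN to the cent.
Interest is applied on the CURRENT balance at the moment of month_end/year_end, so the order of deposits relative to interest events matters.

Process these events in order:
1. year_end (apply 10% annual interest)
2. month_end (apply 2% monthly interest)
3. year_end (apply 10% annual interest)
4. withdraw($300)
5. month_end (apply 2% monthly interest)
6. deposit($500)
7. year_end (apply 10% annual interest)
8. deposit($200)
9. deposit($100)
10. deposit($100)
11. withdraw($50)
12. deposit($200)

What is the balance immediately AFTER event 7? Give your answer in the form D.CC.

Answer: 905.78

Derivation:
After 1 (year_end (apply 10% annual interest)): balance=$550.00 total_interest=$50.00
After 2 (month_end (apply 2% monthly interest)): balance=$561.00 total_interest=$61.00
After 3 (year_end (apply 10% annual interest)): balance=$617.10 total_interest=$117.10
After 4 (withdraw($300)): balance=$317.10 total_interest=$117.10
After 5 (month_end (apply 2% monthly interest)): balance=$323.44 total_interest=$123.44
After 6 (deposit($500)): balance=$823.44 total_interest=$123.44
After 7 (year_end (apply 10% annual interest)): balance=$905.78 total_interest=$205.78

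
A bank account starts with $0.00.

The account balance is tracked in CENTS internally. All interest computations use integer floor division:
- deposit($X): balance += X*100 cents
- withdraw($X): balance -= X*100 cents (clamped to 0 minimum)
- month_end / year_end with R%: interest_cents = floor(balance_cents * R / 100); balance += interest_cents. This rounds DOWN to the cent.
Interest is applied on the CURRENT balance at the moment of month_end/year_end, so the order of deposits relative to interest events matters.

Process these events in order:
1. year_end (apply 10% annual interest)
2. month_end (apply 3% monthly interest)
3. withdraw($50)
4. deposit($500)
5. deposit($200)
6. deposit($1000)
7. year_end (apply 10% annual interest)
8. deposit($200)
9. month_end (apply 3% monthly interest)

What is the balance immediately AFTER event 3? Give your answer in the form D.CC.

Answer: 0.00

Derivation:
After 1 (year_end (apply 10% annual interest)): balance=$0.00 total_interest=$0.00
After 2 (month_end (apply 3% monthly interest)): balance=$0.00 total_interest=$0.00
After 3 (withdraw($50)): balance=$0.00 total_interest=$0.00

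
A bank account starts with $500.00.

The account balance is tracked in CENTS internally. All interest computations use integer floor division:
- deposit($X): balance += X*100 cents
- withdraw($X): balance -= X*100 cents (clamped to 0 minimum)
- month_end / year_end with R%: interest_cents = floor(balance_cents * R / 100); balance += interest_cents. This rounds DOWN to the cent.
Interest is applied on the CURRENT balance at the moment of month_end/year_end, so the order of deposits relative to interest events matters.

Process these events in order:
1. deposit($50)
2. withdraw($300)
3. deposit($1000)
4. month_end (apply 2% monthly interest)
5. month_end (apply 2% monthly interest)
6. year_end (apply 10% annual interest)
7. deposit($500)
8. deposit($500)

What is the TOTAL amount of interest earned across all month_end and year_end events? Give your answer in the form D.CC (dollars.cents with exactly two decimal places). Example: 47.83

After 1 (deposit($50)): balance=$550.00 total_interest=$0.00
After 2 (withdraw($300)): balance=$250.00 total_interest=$0.00
After 3 (deposit($1000)): balance=$1250.00 total_interest=$0.00
After 4 (month_end (apply 2% monthly interest)): balance=$1275.00 total_interest=$25.00
After 5 (month_end (apply 2% monthly interest)): balance=$1300.50 total_interest=$50.50
After 6 (year_end (apply 10% annual interest)): balance=$1430.55 total_interest=$180.55
After 7 (deposit($500)): balance=$1930.55 total_interest=$180.55
After 8 (deposit($500)): balance=$2430.55 total_interest=$180.55

Answer: 180.55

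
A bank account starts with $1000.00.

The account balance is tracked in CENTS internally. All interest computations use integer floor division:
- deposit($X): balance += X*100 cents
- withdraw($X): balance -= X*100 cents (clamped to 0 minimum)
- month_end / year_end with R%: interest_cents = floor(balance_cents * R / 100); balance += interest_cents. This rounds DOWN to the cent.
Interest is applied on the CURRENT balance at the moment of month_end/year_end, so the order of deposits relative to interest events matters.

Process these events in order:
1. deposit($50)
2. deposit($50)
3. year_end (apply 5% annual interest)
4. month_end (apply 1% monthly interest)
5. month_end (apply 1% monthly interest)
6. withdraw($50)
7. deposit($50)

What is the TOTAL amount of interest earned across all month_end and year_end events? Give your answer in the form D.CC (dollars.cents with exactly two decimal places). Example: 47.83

Answer: 78.21

Derivation:
After 1 (deposit($50)): balance=$1050.00 total_interest=$0.00
After 2 (deposit($50)): balance=$1100.00 total_interest=$0.00
After 3 (year_end (apply 5% annual interest)): balance=$1155.00 total_interest=$55.00
After 4 (month_end (apply 1% monthly interest)): balance=$1166.55 total_interest=$66.55
After 5 (month_end (apply 1% monthly interest)): balance=$1178.21 total_interest=$78.21
After 6 (withdraw($50)): balance=$1128.21 total_interest=$78.21
After 7 (deposit($50)): balance=$1178.21 total_interest=$78.21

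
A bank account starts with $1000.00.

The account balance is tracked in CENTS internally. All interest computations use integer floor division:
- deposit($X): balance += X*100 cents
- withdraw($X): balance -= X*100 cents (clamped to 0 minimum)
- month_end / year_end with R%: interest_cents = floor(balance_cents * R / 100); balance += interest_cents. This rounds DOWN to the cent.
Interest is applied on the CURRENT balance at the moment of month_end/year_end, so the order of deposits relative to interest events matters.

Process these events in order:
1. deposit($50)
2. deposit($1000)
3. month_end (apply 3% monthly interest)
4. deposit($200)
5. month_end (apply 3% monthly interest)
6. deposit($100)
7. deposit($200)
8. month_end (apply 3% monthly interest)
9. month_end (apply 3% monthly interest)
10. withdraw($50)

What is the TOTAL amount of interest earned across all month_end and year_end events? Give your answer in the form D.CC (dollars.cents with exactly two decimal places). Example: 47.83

Answer: 294.09

Derivation:
After 1 (deposit($50)): balance=$1050.00 total_interest=$0.00
After 2 (deposit($1000)): balance=$2050.00 total_interest=$0.00
After 3 (month_end (apply 3% monthly interest)): balance=$2111.50 total_interest=$61.50
After 4 (deposit($200)): balance=$2311.50 total_interest=$61.50
After 5 (month_end (apply 3% monthly interest)): balance=$2380.84 total_interest=$130.84
After 6 (deposit($100)): balance=$2480.84 total_interest=$130.84
After 7 (deposit($200)): balance=$2680.84 total_interest=$130.84
After 8 (month_end (apply 3% monthly interest)): balance=$2761.26 total_interest=$211.26
After 9 (month_end (apply 3% monthly interest)): balance=$2844.09 total_interest=$294.09
After 10 (withdraw($50)): balance=$2794.09 total_interest=$294.09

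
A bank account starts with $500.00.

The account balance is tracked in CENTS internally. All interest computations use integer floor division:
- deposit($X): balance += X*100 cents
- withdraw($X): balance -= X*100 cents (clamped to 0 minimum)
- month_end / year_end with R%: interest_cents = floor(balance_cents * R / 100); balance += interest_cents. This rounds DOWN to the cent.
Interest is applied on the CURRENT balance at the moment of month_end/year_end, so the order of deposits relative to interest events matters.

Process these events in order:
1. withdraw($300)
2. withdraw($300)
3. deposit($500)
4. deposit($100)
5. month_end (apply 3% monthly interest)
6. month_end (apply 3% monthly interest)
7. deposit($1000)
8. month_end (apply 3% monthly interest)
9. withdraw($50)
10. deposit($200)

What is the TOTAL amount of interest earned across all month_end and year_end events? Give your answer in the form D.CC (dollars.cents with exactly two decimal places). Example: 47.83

Answer: 85.63

Derivation:
After 1 (withdraw($300)): balance=$200.00 total_interest=$0.00
After 2 (withdraw($300)): balance=$0.00 total_interest=$0.00
After 3 (deposit($500)): balance=$500.00 total_interest=$0.00
After 4 (deposit($100)): balance=$600.00 total_interest=$0.00
After 5 (month_end (apply 3% monthly interest)): balance=$618.00 total_interest=$18.00
After 6 (month_end (apply 3% monthly interest)): balance=$636.54 total_interest=$36.54
After 7 (deposit($1000)): balance=$1636.54 total_interest=$36.54
After 8 (month_end (apply 3% monthly interest)): balance=$1685.63 total_interest=$85.63
After 9 (withdraw($50)): balance=$1635.63 total_interest=$85.63
After 10 (deposit($200)): balance=$1835.63 total_interest=$85.63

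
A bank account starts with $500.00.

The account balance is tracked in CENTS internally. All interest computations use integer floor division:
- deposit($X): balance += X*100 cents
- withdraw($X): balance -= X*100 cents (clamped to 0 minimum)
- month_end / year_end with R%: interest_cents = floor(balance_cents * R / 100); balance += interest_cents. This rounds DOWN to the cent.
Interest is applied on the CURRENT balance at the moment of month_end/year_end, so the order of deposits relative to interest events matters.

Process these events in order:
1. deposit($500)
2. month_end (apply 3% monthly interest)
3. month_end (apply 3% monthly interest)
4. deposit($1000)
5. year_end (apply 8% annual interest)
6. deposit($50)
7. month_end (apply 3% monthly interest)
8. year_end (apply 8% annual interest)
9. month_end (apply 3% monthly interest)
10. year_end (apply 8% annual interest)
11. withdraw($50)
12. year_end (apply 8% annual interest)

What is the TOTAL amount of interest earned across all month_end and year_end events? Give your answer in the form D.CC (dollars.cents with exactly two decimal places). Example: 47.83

After 1 (deposit($500)): balance=$1000.00 total_interest=$0.00
After 2 (month_end (apply 3% monthly interest)): balance=$1030.00 total_interest=$30.00
After 3 (month_end (apply 3% monthly interest)): balance=$1060.90 total_interest=$60.90
After 4 (deposit($1000)): balance=$2060.90 total_interest=$60.90
After 5 (year_end (apply 8% annual interest)): balance=$2225.77 total_interest=$225.77
After 6 (deposit($50)): balance=$2275.77 total_interest=$225.77
After 7 (month_end (apply 3% monthly interest)): balance=$2344.04 total_interest=$294.04
After 8 (year_end (apply 8% annual interest)): balance=$2531.56 total_interest=$481.56
After 9 (month_end (apply 3% monthly interest)): balance=$2607.50 total_interest=$557.50
After 10 (year_end (apply 8% annual interest)): balance=$2816.10 total_interest=$766.10
After 11 (withdraw($50)): balance=$2766.10 total_interest=$766.10
After 12 (year_end (apply 8% annual interest)): balance=$2987.38 total_interest=$987.38

Answer: 987.38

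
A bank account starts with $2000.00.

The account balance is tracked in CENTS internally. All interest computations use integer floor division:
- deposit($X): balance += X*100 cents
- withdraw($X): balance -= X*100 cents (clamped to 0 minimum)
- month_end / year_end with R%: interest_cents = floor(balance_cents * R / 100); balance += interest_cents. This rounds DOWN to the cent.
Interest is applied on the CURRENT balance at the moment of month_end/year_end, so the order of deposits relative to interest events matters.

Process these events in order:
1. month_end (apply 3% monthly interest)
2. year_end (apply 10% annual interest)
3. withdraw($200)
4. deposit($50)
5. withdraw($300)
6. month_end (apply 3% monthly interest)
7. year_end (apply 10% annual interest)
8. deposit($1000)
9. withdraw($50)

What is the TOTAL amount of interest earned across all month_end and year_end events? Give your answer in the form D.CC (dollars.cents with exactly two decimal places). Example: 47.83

Answer: 507.52

Derivation:
After 1 (month_end (apply 3% monthly interest)): balance=$2060.00 total_interest=$60.00
After 2 (year_end (apply 10% annual interest)): balance=$2266.00 total_interest=$266.00
After 3 (withdraw($200)): balance=$2066.00 total_interest=$266.00
After 4 (deposit($50)): balance=$2116.00 total_interest=$266.00
After 5 (withdraw($300)): balance=$1816.00 total_interest=$266.00
After 6 (month_end (apply 3% monthly interest)): balance=$1870.48 total_interest=$320.48
After 7 (year_end (apply 10% annual interest)): balance=$2057.52 total_interest=$507.52
After 8 (deposit($1000)): balance=$3057.52 total_interest=$507.52
After 9 (withdraw($50)): balance=$3007.52 total_interest=$507.52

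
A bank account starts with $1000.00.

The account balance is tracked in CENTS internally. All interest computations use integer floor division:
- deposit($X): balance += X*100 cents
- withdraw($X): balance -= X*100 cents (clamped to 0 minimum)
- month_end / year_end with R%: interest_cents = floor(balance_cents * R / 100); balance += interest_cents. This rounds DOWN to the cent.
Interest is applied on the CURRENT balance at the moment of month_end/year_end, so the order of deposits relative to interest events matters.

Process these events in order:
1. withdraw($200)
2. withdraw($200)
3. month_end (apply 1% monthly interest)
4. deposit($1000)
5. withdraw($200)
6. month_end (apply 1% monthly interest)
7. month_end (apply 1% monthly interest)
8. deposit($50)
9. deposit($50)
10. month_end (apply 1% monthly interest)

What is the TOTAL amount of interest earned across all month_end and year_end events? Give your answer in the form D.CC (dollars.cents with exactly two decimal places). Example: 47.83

After 1 (withdraw($200)): balance=$800.00 total_interest=$0.00
After 2 (withdraw($200)): balance=$600.00 total_interest=$0.00
After 3 (month_end (apply 1% monthly interest)): balance=$606.00 total_interest=$6.00
After 4 (deposit($1000)): balance=$1606.00 total_interest=$6.00
After 5 (withdraw($200)): balance=$1406.00 total_interest=$6.00
After 6 (month_end (apply 1% monthly interest)): balance=$1420.06 total_interest=$20.06
After 7 (month_end (apply 1% monthly interest)): balance=$1434.26 total_interest=$34.26
After 8 (deposit($50)): balance=$1484.26 total_interest=$34.26
After 9 (deposit($50)): balance=$1534.26 total_interest=$34.26
After 10 (month_end (apply 1% monthly interest)): balance=$1549.60 total_interest=$49.60

Answer: 49.60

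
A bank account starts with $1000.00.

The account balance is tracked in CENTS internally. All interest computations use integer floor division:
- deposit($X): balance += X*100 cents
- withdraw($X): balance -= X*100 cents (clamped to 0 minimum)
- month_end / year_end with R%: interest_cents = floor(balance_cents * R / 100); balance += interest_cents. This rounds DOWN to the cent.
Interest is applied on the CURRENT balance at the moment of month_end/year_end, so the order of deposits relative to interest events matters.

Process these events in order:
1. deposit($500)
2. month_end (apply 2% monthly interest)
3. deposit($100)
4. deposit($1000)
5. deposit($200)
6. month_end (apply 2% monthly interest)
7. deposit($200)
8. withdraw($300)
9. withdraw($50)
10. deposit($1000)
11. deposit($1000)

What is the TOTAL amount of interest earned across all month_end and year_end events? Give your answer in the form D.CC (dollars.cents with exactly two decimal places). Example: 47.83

After 1 (deposit($500)): balance=$1500.00 total_interest=$0.00
After 2 (month_end (apply 2% monthly interest)): balance=$1530.00 total_interest=$30.00
After 3 (deposit($100)): balance=$1630.00 total_interest=$30.00
After 4 (deposit($1000)): balance=$2630.00 total_interest=$30.00
After 5 (deposit($200)): balance=$2830.00 total_interest=$30.00
After 6 (month_end (apply 2% monthly interest)): balance=$2886.60 total_interest=$86.60
After 7 (deposit($200)): balance=$3086.60 total_interest=$86.60
After 8 (withdraw($300)): balance=$2786.60 total_interest=$86.60
After 9 (withdraw($50)): balance=$2736.60 total_interest=$86.60
After 10 (deposit($1000)): balance=$3736.60 total_interest=$86.60
After 11 (deposit($1000)): balance=$4736.60 total_interest=$86.60

Answer: 86.60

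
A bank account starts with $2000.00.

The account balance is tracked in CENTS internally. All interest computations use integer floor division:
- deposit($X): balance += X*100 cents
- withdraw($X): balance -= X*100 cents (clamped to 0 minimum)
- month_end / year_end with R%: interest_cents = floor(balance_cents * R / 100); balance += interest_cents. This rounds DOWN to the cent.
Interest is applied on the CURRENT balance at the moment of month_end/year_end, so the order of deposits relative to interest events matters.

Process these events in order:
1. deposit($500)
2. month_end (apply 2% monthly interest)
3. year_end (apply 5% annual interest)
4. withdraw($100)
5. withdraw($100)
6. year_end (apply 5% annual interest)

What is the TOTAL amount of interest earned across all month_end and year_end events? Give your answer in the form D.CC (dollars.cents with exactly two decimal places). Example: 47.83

Answer: 301.37

Derivation:
After 1 (deposit($500)): balance=$2500.00 total_interest=$0.00
After 2 (month_end (apply 2% monthly interest)): balance=$2550.00 total_interest=$50.00
After 3 (year_end (apply 5% annual interest)): balance=$2677.50 total_interest=$177.50
After 4 (withdraw($100)): balance=$2577.50 total_interest=$177.50
After 5 (withdraw($100)): balance=$2477.50 total_interest=$177.50
After 6 (year_end (apply 5% annual interest)): balance=$2601.37 total_interest=$301.37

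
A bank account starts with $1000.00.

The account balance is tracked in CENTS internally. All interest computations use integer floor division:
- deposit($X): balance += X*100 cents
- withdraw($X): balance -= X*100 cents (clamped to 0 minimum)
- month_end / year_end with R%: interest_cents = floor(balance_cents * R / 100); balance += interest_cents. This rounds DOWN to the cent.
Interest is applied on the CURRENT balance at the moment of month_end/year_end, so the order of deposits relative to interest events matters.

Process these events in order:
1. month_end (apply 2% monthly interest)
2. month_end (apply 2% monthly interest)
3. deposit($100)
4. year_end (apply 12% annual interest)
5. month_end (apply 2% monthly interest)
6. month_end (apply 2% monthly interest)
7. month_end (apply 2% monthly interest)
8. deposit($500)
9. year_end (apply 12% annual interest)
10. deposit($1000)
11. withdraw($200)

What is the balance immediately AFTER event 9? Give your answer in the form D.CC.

After 1 (month_end (apply 2% monthly interest)): balance=$1020.00 total_interest=$20.00
After 2 (month_end (apply 2% monthly interest)): balance=$1040.40 total_interest=$40.40
After 3 (deposit($100)): balance=$1140.40 total_interest=$40.40
After 4 (year_end (apply 12% annual interest)): balance=$1277.24 total_interest=$177.24
After 5 (month_end (apply 2% monthly interest)): balance=$1302.78 total_interest=$202.78
After 6 (month_end (apply 2% monthly interest)): balance=$1328.83 total_interest=$228.83
After 7 (month_end (apply 2% monthly interest)): balance=$1355.40 total_interest=$255.40
After 8 (deposit($500)): balance=$1855.40 total_interest=$255.40
After 9 (year_end (apply 12% annual interest)): balance=$2078.04 total_interest=$478.04

Answer: 2078.04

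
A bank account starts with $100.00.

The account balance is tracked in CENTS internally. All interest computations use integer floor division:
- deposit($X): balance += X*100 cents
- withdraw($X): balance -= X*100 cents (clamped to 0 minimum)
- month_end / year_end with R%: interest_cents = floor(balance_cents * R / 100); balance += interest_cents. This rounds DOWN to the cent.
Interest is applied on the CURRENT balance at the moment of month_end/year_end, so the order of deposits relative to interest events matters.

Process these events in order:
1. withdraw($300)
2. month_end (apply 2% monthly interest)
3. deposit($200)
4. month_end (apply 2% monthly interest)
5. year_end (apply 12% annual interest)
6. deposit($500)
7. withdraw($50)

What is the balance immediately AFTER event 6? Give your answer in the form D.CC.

Answer: 728.48

Derivation:
After 1 (withdraw($300)): balance=$0.00 total_interest=$0.00
After 2 (month_end (apply 2% monthly interest)): balance=$0.00 total_interest=$0.00
After 3 (deposit($200)): balance=$200.00 total_interest=$0.00
After 4 (month_end (apply 2% monthly interest)): balance=$204.00 total_interest=$4.00
After 5 (year_end (apply 12% annual interest)): balance=$228.48 total_interest=$28.48
After 6 (deposit($500)): balance=$728.48 total_interest=$28.48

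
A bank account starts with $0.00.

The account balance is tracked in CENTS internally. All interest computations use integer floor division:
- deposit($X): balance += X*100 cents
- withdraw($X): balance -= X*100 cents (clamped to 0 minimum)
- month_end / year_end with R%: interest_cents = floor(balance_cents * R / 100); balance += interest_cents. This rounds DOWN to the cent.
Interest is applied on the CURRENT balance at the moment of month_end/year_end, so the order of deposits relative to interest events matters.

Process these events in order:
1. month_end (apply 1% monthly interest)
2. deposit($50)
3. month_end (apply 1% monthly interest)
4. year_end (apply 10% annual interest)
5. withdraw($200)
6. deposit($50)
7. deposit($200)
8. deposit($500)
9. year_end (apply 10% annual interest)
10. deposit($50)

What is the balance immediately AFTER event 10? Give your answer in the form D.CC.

After 1 (month_end (apply 1% monthly interest)): balance=$0.00 total_interest=$0.00
After 2 (deposit($50)): balance=$50.00 total_interest=$0.00
After 3 (month_end (apply 1% monthly interest)): balance=$50.50 total_interest=$0.50
After 4 (year_end (apply 10% annual interest)): balance=$55.55 total_interest=$5.55
After 5 (withdraw($200)): balance=$0.00 total_interest=$5.55
After 6 (deposit($50)): balance=$50.00 total_interest=$5.55
After 7 (deposit($200)): balance=$250.00 total_interest=$5.55
After 8 (deposit($500)): balance=$750.00 total_interest=$5.55
After 9 (year_end (apply 10% annual interest)): balance=$825.00 total_interest=$80.55
After 10 (deposit($50)): balance=$875.00 total_interest=$80.55

Answer: 875.00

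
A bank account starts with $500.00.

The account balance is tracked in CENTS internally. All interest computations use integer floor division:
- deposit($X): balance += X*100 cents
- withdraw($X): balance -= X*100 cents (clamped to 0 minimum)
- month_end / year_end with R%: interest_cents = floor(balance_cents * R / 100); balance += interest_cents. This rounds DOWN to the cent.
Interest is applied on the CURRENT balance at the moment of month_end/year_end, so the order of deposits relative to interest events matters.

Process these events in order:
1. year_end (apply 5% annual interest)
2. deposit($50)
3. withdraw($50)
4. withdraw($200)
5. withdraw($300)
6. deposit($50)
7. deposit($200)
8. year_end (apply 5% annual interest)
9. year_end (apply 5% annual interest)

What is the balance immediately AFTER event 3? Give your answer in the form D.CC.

Answer: 525.00

Derivation:
After 1 (year_end (apply 5% annual interest)): balance=$525.00 total_interest=$25.00
After 2 (deposit($50)): balance=$575.00 total_interest=$25.00
After 3 (withdraw($50)): balance=$525.00 total_interest=$25.00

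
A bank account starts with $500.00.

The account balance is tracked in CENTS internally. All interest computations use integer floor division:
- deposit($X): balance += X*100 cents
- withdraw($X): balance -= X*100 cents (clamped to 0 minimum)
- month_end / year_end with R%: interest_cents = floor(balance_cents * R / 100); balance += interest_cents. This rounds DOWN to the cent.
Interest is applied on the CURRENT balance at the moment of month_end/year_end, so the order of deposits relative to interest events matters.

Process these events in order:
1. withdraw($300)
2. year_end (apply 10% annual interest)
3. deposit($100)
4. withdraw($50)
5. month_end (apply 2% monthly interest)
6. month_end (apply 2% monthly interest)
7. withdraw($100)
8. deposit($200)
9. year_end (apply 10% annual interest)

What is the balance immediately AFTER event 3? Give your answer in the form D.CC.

After 1 (withdraw($300)): balance=$200.00 total_interest=$0.00
After 2 (year_end (apply 10% annual interest)): balance=$220.00 total_interest=$20.00
After 3 (deposit($100)): balance=$320.00 total_interest=$20.00

Answer: 320.00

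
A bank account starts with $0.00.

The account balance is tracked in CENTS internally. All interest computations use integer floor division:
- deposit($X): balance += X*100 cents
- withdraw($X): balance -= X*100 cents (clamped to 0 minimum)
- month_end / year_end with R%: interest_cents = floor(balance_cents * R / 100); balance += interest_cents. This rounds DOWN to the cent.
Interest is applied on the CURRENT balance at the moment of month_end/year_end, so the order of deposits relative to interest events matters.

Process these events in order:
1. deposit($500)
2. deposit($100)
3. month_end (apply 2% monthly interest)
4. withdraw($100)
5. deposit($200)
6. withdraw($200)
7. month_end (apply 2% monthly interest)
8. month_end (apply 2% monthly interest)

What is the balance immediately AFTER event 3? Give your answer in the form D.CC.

Answer: 612.00

Derivation:
After 1 (deposit($500)): balance=$500.00 total_interest=$0.00
After 2 (deposit($100)): balance=$600.00 total_interest=$0.00
After 3 (month_end (apply 2% monthly interest)): balance=$612.00 total_interest=$12.00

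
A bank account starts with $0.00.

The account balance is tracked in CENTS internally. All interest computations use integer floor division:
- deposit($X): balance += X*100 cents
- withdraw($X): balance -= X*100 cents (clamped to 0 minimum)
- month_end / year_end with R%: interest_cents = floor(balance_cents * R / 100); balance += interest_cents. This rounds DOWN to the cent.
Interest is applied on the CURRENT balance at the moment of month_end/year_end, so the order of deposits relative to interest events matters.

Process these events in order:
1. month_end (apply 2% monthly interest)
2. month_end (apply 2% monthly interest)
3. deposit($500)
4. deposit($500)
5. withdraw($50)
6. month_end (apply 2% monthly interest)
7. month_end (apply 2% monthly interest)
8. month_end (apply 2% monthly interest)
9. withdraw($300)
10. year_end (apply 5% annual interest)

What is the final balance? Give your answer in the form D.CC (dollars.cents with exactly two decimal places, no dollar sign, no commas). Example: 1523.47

Answer: 743.54

Derivation:
After 1 (month_end (apply 2% monthly interest)): balance=$0.00 total_interest=$0.00
After 2 (month_end (apply 2% monthly interest)): balance=$0.00 total_interest=$0.00
After 3 (deposit($500)): balance=$500.00 total_interest=$0.00
After 4 (deposit($500)): balance=$1000.00 total_interest=$0.00
After 5 (withdraw($50)): balance=$950.00 total_interest=$0.00
After 6 (month_end (apply 2% monthly interest)): balance=$969.00 total_interest=$19.00
After 7 (month_end (apply 2% monthly interest)): balance=$988.38 total_interest=$38.38
After 8 (month_end (apply 2% monthly interest)): balance=$1008.14 total_interest=$58.14
After 9 (withdraw($300)): balance=$708.14 total_interest=$58.14
After 10 (year_end (apply 5% annual interest)): balance=$743.54 total_interest=$93.54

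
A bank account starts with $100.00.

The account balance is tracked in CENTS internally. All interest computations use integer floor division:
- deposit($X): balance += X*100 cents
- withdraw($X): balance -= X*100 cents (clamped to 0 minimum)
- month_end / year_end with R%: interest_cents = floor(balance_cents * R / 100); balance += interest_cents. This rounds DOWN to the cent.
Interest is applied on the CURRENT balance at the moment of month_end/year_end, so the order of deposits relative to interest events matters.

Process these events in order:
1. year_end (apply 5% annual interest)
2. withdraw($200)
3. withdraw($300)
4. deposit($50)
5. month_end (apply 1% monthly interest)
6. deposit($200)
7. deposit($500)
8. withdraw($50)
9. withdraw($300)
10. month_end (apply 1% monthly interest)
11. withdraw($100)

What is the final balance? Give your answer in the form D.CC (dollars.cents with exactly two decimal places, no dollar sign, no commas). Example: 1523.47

After 1 (year_end (apply 5% annual interest)): balance=$105.00 total_interest=$5.00
After 2 (withdraw($200)): balance=$0.00 total_interest=$5.00
After 3 (withdraw($300)): balance=$0.00 total_interest=$5.00
After 4 (deposit($50)): balance=$50.00 total_interest=$5.00
After 5 (month_end (apply 1% monthly interest)): balance=$50.50 total_interest=$5.50
After 6 (deposit($200)): balance=$250.50 total_interest=$5.50
After 7 (deposit($500)): balance=$750.50 total_interest=$5.50
After 8 (withdraw($50)): balance=$700.50 total_interest=$5.50
After 9 (withdraw($300)): balance=$400.50 total_interest=$5.50
After 10 (month_end (apply 1% monthly interest)): balance=$404.50 total_interest=$9.50
After 11 (withdraw($100)): balance=$304.50 total_interest=$9.50

Answer: 304.50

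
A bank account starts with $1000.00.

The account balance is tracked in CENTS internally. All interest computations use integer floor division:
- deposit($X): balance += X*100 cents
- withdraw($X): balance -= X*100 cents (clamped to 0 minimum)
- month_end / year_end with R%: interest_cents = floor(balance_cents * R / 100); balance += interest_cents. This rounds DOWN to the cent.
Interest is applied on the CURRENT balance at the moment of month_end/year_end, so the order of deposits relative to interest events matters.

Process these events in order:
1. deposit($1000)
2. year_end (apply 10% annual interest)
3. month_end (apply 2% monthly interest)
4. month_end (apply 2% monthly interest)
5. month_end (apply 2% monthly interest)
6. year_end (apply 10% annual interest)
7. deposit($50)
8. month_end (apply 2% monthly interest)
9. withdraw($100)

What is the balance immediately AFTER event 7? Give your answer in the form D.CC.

Answer: 2618.11

Derivation:
After 1 (deposit($1000)): balance=$2000.00 total_interest=$0.00
After 2 (year_end (apply 10% annual interest)): balance=$2200.00 total_interest=$200.00
After 3 (month_end (apply 2% monthly interest)): balance=$2244.00 total_interest=$244.00
After 4 (month_end (apply 2% monthly interest)): balance=$2288.88 total_interest=$288.88
After 5 (month_end (apply 2% monthly interest)): balance=$2334.65 total_interest=$334.65
After 6 (year_end (apply 10% annual interest)): balance=$2568.11 total_interest=$568.11
After 7 (deposit($50)): balance=$2618.11 total_interest=$568.11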